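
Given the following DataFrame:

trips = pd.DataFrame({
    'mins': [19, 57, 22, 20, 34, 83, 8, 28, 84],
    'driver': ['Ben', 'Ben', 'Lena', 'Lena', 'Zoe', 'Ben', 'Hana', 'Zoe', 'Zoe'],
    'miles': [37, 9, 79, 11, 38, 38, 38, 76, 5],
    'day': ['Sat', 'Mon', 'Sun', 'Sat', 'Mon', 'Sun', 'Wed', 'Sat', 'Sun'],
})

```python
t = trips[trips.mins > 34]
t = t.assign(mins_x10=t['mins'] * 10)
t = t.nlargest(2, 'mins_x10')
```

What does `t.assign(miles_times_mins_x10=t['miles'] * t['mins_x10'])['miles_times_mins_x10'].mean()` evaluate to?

17870.0

filter rows where mins > 34:
   mins driver  miles  day
1    57    Ben      9  Mon
5    83    Ben     38  Sun
8    84    Zoe      5  Sun
add column mins_x10 = t['mins'] * 10:
   mins driver  miles  day  mins_x10
1    57    Ben      9  Mon       570
5    83    Ben     38  Sun       830
8    84    Zoe      5  Sun       840
take 2 rows with largest mins_x10:
   mins driver  miles  day  mins_x10
8    84    Zoe      5  Sun       840
5    83    Ben     38  Sun       830
add column miles_times_mins_x10 = t['miles'] * t['mins_x10']:
   mins driver  miles  day  mins_x10  miles_times_mins_x10
8    84    Zoe      5  Sun       840                  4200
5    83    Ben     38  Sun       830                 31540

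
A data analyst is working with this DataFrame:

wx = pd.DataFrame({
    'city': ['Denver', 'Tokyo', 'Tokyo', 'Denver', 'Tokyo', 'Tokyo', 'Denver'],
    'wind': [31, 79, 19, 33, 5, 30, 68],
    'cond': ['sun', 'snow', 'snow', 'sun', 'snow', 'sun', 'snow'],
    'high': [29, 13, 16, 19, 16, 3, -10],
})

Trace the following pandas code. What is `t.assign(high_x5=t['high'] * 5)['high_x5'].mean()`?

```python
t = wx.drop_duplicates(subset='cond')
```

105.0

drop duplicate cond (keep=first):
     city  wind  cond  high
0  Denver    31   sun    29
1   Tokyo    79  snow    13
add column high_x5 = t['high'] * 5:
     city  wind  cond  high  high_x5
0  Denver    31   sun    29      145
1   Tokyo    79  snow    13       65
Taking the mean of column 'high_x5' gives 105.0.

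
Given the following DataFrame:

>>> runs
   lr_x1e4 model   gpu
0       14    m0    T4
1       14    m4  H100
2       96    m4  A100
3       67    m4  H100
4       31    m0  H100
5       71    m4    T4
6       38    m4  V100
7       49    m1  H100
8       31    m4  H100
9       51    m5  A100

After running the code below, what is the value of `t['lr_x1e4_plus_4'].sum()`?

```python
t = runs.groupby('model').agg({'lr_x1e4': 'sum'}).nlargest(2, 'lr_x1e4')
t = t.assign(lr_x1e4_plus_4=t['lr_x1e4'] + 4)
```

376

group by model, sum of lr_x1e4:
       lr_x1e4
model         
m0          45
m1          49
m4         317
m5          51
take 2 rows with largest lr_x1e4:
       lr_x1e4
model         
m4         317
m5          51
add column lr_x1e4_plus_4 = t['lr_x1e4'] + 4:
       lr_x1e4  lr_x1e4_plus_4
model                         
m4         317             321
m5          51              55
sum of column 'lr_x1e4_plus_4' → 376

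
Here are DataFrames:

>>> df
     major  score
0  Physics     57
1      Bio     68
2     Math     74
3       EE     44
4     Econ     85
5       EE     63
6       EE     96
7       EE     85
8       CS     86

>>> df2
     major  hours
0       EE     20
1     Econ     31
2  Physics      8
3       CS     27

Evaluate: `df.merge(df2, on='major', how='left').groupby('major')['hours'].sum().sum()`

146.0

merge on 'major' (how='left') → 9 rows:
     major  score  hours
0  Physics     57    8.0
1      Bio     68    NaN
2     Math     74    NaN
3       EE     44   20.0
4     Econ     85   31.0
5       EE     63   20.0
6       EE     96   20.0
7       EE     85   20.0
8       CS     86   27.0
group by major, sum of hours:
major
Bio         0.0
CS         27.0
EE         80.0
Econ       31.0
Math        0.0
Physics     8.0
Name: hours, dtype: float64
The sum of the resulting series is 146.0.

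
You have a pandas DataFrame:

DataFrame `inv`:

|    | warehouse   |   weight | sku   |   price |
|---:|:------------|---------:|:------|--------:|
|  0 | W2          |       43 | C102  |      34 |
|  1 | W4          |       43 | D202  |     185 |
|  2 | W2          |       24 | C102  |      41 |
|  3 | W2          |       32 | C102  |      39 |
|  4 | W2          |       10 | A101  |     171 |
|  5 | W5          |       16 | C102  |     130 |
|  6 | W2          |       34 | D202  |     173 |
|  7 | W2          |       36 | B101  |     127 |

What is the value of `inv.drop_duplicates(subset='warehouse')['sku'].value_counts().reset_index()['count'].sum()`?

3

drop duplicate warehouse (keep=first):
  warehouse  weight   sku  price
0        W2      43  C102     34
1        W4      43  D202    185
5        W5      16  C102    130
value_counts of sku:
sku
C102    2
D202    1
Name: count, dtype: int64
reset_index():
    sku  count
0  C102      2
1  D202      1
Finally, sum of column 'count' = 3.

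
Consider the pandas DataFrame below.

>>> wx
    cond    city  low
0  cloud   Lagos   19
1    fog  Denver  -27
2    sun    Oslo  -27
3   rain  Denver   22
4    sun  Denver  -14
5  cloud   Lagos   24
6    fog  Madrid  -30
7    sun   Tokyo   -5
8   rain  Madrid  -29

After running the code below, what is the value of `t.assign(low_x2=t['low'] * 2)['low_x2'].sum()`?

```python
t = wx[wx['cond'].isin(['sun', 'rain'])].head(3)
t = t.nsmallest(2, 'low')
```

filter rows where cond in ['sun', 'rain']:
   cond    city  low
2   sun    Oslo  -27
3  rain  Denver   22
4   sun  Denver  -14
7   sun   Tokyo   -5
8  rain  Madrid  -29
take first 3 rows:
   cond    city  low
2   sun    Oslo  -27
3  rain  Denver   22
4   sun  Denver  -14
take 2 rows with smallest low:
  cond    city  low
2  sun    Oslo  -27
4  sun  Denver  -14
add column low_x2 = t['low'] * 2:
  cond    city  low  low_x2
2  sun    Oslo  -27     -54
4  sun  Denver  -14     -28

-82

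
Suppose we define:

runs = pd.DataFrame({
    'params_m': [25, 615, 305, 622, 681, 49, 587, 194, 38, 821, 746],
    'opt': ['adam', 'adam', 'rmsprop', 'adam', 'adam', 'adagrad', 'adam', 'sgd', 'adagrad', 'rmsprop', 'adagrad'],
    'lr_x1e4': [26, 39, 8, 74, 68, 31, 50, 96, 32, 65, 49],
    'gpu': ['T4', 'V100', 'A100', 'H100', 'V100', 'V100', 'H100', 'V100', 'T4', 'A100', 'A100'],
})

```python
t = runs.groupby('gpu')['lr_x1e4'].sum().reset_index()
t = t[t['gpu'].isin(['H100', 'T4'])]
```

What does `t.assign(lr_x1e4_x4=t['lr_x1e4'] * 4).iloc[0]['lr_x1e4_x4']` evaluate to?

496

group by gpu, sum of lr_x1e4:
gpu
A100    122
H100    124
T4       58
V100    234
Name: lr_x1e4, dtype: int64
reset_index():
    gpu  lr_x1e4
0  A100      122
1  H100      124
2    T4       58
3  V100      234
filter rows where gpu in ['H100', 'T4']:
    gpu  lr_x1e4
1  H100      124
2    T4       58
add column lr_x1e4_x4 = t['lr_x1e4'] * 4:
    gpu  lr_x1e4  lr_x1e4_x4
1  H100      124         496
2    T4       58         232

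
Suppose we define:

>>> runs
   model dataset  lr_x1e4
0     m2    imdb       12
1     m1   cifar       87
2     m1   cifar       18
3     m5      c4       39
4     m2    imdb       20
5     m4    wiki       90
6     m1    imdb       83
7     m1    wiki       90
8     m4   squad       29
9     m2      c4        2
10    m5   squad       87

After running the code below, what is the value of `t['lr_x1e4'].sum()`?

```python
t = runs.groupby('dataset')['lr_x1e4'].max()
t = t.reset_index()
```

group by dataset, max of lr_x1e4:
dataset
c4       39
cifar    87
imdb     83
squad    87
wiki     90
Name: lr_x1e4, dtype: int64
reset_index():
  dataset  lr_x1e4
0      c4       39
1   cifar       87
2    imdb       83
3   squad       87
4    wiki       90
Reading off the sum of column 'lr_x1e4', we get 386.

386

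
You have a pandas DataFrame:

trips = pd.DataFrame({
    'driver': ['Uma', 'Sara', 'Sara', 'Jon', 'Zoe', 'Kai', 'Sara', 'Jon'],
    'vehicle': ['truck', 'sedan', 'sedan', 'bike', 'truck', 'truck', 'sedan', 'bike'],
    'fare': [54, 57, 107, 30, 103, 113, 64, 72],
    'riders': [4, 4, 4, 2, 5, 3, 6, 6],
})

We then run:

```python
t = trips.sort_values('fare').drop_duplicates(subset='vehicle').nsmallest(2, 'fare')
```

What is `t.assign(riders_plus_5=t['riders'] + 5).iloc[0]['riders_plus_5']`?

sort by fare:
  driver vehicle  fare  riders
3    Jon    bike    30       2
0    Uma   truck    54       4
1   Sara   sedan    57       4
6   Sara   sedan    64       6
7    Jon    bike    72       6
4    Zoe   truck   103       5
2   Sara   sedan   107       4
5    Kai   truck   113       3
drop duplicate vehicle (keep=first):
  driver vehicle  fare  riders
3    Jon    bike    30       2
0    Uma   truck    54       4
1   Sara   sedan    57       4
take 2 rows with smallest fare:
  driver vehicle  fare  riders
3    Jon    bike    30       2
0    Uma   truck    54       4
add column riders_plus_5 = t['riders'] + 5:
  driver vehicle  fare  riders  riders_plus_5
3    Jon    bike    30       2              7
0    Uma   truck    54       4              9
value at position 0, column 'riders_plus_5' → 7

7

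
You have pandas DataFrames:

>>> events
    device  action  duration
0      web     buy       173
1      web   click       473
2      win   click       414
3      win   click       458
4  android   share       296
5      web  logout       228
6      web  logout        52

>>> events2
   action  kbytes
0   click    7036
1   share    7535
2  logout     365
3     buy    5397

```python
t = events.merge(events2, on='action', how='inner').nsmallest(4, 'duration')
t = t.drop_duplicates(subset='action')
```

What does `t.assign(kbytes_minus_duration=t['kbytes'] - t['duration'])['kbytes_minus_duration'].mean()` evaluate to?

4258.66666667

merge on 'action' (how='inner') → 7 rows:
    device  action  duration  kbytes
0      web     buy       173    5397
1      web   click       473    7036
2      win   click       414    7036
3      win   click       458    7036
4  android   share       296    7535
5      web  logout       228     365
6      web  logout        52     365
take 4 rows with smallest duration:
    device  action  duration  kbytes
6      web  logout        52     365
0      web     buy       173    5397
5      web  logout       228     365
4  android   share       296    7535
drop duplicate action (keep=first):
    device  action  duration  kbytes
6      web  logout        52     365
0      web     buy       173    5397
4  android   share       296    7535
add column kbytes_minus_duration = t['kbytes'] - t['duration']:
    device  action  duration  kbytes  kbytes_minus_duration
6      web  logout        52     365                    313
0      web     buy       173    5397                   5224
4  android   share       296    7535                   7239
So mean() = 4258.66666667.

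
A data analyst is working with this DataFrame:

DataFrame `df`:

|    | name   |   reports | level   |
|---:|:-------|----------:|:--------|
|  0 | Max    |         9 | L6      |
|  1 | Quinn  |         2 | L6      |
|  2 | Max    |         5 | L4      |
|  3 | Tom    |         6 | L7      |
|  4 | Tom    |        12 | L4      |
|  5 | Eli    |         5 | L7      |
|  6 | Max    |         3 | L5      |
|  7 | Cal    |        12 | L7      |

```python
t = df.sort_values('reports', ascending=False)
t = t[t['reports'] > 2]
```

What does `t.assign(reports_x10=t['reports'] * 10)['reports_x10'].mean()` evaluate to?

sort by reports descending:
    name  reports level
4    Tom       12    L4
7    Cal       12    L7
0    Max        9    L6
3    Tom        6    L7
2    Max        5    L4
5    Eli        5    L7
6    Max        3    L5
1  Quinn        2    L6
filter rows where reports > 2:
  name  reports level
4  Tom       12    L4
7  Cal       12    L7
0  Max        9    L6
3  Tom        6    L7
2  Max        5    L4
5  Eli        5    L7
6  Max        3    L5
add column reports_x10 = t['reports'] * 10:
  name  reports level  reports_x10
4  Tom       12    L4          120
7  Cal       12    L7          120
0  Max        9    L6           90
3  Tom        6    L7           60
2  Max        5    L4           50
5  Eli        5    L7           50
6  Max        3    L5           30
Reading off the mean of column 'reports_x10', we get 74.2857142857.

74.2857142857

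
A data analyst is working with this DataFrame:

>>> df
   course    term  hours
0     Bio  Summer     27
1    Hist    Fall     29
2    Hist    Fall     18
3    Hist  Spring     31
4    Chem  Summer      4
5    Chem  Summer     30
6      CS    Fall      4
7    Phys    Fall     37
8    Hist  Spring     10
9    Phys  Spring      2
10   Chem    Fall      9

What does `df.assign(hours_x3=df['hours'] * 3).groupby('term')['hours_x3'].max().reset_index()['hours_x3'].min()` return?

add column hours_x3 = df['hours'] * 3:
   course    term  hours  hours_x3
0     Bio  Summer     27        81
1    Hist    Fall     29        87
2    Hist    Fall     18        54
3    Hist  Spring     31        93
4    Chem  Summer      4        12
5    Chem  Summer     30        90
6      CS    Fall      4        12
7    Phys    Fall     37       111
8    Hist  Spring     10        30
9    Phys  Spring      2         6
10   Chem    Fall      9        27
group by term, max of hours_x3:
term
Fall      111
Spring     93
Summer     90
Name: hours_x3, dtype: int64
reset_index():
     term  hours_x3
0    Fall       111
1  Spring        93
2  Summer        90
Then the min of column 'hours_x3': 90

90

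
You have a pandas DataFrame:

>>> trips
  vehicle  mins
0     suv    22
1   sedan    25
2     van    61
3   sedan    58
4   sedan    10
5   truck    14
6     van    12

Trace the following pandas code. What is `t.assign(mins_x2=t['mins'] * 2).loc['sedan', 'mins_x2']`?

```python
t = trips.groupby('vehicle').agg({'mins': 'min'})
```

20

group by vehicle, min of mins:
         mins
vehicle      
sedan      10
suv        22
truck      14
van        12
add column mins_x2 = t['mins'] * 2:
         mins  mins_x2
vehicle               
sedan      10       20
suv        22       44
truck      14       28
van        12       24
The value at row 'sedan', column 'mins_x2' is 20.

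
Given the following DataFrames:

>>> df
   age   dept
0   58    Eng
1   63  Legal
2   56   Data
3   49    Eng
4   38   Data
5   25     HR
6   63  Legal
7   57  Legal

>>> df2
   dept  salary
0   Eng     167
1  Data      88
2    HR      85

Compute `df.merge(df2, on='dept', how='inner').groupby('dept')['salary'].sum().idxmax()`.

merge on 'dept' (how='inner') → 5 rows:
   age  dept  salary
0   58   Eng     167
1   56  Data      88
2   49   Eng     167
3   38  Data      88
4   25    HR      85
group by dept, sum of salary:
dept
Data    176
Eng     334
HR       85
Name: salary, dtype: int64
Taking the label with the largest value gives Eng.

Eng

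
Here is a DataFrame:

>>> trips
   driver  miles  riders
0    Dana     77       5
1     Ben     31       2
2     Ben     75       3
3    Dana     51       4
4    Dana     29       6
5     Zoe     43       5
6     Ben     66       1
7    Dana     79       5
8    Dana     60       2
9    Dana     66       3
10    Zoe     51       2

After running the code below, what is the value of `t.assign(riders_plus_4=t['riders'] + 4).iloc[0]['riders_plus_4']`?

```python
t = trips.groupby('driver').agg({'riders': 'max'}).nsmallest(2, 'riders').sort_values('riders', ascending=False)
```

9

group by driver, max of riders:
        riders
driver        
Ben          3
Dana         6
Zoe          5
take 2 rows with smallest riders:
        riders
driver        
Ben          3
Zoe          5
sort by riders descending:
        riders
driver        
Zoe          5
Ben          3
add column riders_plus_4 = t['riders'] + 4:
        riders  riders_plus_4
driver                       
Zoe          5              9
Ben          3              7
Hence 9.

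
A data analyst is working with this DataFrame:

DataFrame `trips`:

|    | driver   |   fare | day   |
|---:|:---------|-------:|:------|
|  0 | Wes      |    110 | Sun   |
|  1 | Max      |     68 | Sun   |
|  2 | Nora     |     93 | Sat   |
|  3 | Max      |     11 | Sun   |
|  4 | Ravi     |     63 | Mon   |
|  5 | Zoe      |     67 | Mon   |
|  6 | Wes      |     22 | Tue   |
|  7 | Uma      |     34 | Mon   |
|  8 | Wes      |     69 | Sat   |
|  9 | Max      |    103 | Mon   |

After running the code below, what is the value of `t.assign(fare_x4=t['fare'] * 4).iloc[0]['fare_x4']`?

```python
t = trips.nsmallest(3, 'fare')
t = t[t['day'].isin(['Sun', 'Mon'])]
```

take 3 rows with smallest fare:
  driver  fare  day
3    Max    11  Sun
6    Wes    22  Tue
7    Uma    34  Mon
filter rows where day in ['Sun', 'Mon']:
  driver  fare  day
3    Max    11  Sun
7    Uma    34  Mon
add column fare_x4 = t['fare'] * 4:
  driver  fare  day  fare_x4
3    Max    11  Sun       44
7    Uma    34  Mon      136

44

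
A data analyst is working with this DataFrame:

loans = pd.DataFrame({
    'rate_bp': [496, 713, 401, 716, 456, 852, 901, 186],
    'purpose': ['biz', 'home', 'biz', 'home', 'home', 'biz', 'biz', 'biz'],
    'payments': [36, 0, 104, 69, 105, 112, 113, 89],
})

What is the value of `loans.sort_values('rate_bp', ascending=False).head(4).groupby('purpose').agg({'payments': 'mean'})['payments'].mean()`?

73.5

sort by rate_bp descending:
   rate_bp purpose  payments
6      901     biz       113
5      852     biz       112
3      716    home        69
1      713    home         0
0      496     biz        36
4      456    home       105
2      401     biz       104
7      186     biz        89
take first 4 rows:
   rate_bp purpose  payments
6      901     biz       113
5      852     biz       112
3      716    home        69
1      713    home         0
group by purpose, mean of payments:
         payments
purpose          
biz         112.5
home         34.5
The mean of column 'payments' is 73.5.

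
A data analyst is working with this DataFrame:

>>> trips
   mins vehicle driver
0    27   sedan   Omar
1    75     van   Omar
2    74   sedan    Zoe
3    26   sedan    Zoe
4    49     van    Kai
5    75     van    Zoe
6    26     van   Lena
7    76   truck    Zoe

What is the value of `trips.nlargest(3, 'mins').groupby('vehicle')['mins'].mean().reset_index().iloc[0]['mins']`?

76.0

take 3 rows with largest mins:
   mins vehicle driver
7    76   truck    Zoe
1    75     van   Omar
5    75     van    Zoe
group by vehicle, mean of mins:
vehicle
truck    76.0
van      75.0
Name: mins, dtype: float64
reset_index():
  vehicle  mins
0   truck  76.0
1     van  75.0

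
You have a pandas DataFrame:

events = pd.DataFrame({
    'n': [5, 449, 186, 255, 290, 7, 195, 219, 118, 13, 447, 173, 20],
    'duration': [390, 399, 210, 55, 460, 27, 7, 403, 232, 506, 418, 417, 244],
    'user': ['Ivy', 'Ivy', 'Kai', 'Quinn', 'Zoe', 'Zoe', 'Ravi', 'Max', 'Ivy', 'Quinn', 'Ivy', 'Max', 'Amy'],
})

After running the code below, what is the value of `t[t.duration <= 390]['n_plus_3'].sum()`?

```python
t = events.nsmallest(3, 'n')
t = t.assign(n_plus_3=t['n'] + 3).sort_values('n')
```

take 3 rows with smallest n:
    n  duration   user
0   5       390    Ivy
5   7        27    Zoe
9  13       506  Quinn
add column n_plus_3 = t['n'] + 3:
    n  duration   user  n_plus_3
0   5       390    Ivy         8
5   7        27    Zoe        10
9  13       506  Quinn        16
sort by n:
    n  duration   user  n_plus_3
0   5       390    Ivy         8
5   7        27    Zoe        10
9  13       506  Quinn        16
filter rows where duration <= 390:
   n  duration user  n_plus_3
0  5       390  Ivy         8
5  7        27  Zoe        10
Reading off the sum of column 'n_plus_3', we get 18.

18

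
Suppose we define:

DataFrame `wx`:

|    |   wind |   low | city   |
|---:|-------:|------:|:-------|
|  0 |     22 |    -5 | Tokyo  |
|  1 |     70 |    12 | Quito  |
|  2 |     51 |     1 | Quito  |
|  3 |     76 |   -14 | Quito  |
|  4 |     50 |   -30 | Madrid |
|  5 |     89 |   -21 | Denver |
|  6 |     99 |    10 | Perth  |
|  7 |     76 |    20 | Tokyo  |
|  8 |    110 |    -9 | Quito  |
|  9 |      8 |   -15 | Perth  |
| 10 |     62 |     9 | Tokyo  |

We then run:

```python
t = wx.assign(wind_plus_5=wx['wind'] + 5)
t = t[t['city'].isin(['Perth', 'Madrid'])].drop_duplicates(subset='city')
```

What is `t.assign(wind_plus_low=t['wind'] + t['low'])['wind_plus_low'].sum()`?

add column wind_plus_5 = wx['wind'] + 5:
    wind  low    city  wind_plus_5
0     22   -5   Tokyo           27
1     70   12   Quito           75
2     51    1   Quito           56
3     76  -14   Quito           81
4     50  -30  Madrid           55
5     89  -21  Denver           94
6     99   10   Perth          104
7     76   20   Tokyo           81
8    110   -9   Quito          115
9      8  -15   Perth           13
10    62    9   Tokyo           67
filter rows where city in ['Perth', 'Madrid']:
   wind  low    city  wind_plus_5
4    50  -30  Madrid           55
6    99   10   Perth          104
9     8  -15   Perth           13
drop duplicate city (keep=first):
   wind  low    city  wind_plus_5
4    50  -30  Madrid           55
6    99   10   Perth          104
add column wind_plus_low = t['wind'] + t['low']:
   wind  low    city  wind_plus_5  wind_plus_low
4    50  -30  Madrid           55             20
6    99   10   Perth          104            109

129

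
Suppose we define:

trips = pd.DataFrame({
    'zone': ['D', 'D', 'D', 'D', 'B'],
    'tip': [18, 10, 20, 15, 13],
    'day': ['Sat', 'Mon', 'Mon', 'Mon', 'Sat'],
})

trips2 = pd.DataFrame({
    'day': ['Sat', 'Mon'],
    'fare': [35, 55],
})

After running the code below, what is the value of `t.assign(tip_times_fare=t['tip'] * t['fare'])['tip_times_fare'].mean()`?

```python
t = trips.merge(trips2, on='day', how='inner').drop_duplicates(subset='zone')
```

542.5

merge on 'day' (how='inner') → 5 rows:
  zone  tip  day  fare
0    D   18  Sat    35
1    D   10  Mon    55
2    D   20  Mon    55
3    D   15  Mon    55
4    B   13  Sat    35
drop duplicate zone (keep=first):
  zone  tip  day  fare
0    D   18  Sat    35
4    B   13  Sat    35
add column tip_times_fare = t['tip'] * t['fare']:
  zone  tip  day  fare  tip_times_fare
0    D   18  Sat    35             630
4    B   13  Sat    35             455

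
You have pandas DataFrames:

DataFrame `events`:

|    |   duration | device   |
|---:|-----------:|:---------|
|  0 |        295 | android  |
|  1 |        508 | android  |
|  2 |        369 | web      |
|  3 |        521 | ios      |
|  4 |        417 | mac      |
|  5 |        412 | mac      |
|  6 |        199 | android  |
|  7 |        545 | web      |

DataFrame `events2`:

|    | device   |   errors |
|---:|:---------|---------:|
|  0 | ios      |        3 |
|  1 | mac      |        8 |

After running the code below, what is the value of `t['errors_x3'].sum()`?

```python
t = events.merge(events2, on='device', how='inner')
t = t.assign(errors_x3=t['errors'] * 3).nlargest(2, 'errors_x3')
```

48

merge on 'device' (how='inner') → 3 rows:
   duration device  errors
0       521    ios       3
1       417    mac       8
2       412    mac       8
add column errors_x3 = t['errors'] * 3:
   duration device  errors  errors_x3
0       521    ios       3          9
1       417    mac       8         24
2       412    mac       8         24
take 2 rows with largest errors_x3:
   duration device  errors  errors_x3
1       417    mac       8         24
2       412    mac       8         24
Reading off the sum of column 'errors_x3', we get 48.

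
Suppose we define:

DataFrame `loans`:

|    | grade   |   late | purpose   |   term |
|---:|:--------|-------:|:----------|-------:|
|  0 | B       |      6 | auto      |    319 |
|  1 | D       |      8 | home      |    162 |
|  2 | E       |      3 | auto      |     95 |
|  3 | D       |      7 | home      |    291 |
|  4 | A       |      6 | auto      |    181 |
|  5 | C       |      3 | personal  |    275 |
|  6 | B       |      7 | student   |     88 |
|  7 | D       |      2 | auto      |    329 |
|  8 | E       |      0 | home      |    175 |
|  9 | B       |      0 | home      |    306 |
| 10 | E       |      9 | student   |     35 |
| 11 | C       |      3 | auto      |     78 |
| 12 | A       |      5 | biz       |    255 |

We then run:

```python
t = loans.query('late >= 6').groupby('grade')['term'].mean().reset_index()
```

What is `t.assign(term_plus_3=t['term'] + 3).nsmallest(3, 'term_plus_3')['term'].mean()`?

filter rows where late >= 6:
   grade  late  purpose  term
0      B     6     auto   319
1      D     8     home   162
3      D     7     home   291
4      A     6     auto   181
6      B     7  student    88
10     E     9  student    35
group by grade, mean of term:
grade
A    181.0
B    203.5
D    226.5
E     35.0
Name: term, dtype: float64
reset_index():
  grade   term
0     A  181.0
1     B  203.5
2     D  226.5
3     E   35.0
add column term_plus_3 = t['term'] + 3:
  grade   term  term_plus_3
0     A  181.0        184.0
1     B  203.5        206.5
2     D  226.5        229.5
3     E   35.0         38.0
take 3 rows with smallest term_plus_3:
  grade   term  term_plus_3
3     E   35.0         38.0
0     A  181.0        184.0
1     B  203.5        206.5
mean of column 'term' → 139.833333333

139.833333333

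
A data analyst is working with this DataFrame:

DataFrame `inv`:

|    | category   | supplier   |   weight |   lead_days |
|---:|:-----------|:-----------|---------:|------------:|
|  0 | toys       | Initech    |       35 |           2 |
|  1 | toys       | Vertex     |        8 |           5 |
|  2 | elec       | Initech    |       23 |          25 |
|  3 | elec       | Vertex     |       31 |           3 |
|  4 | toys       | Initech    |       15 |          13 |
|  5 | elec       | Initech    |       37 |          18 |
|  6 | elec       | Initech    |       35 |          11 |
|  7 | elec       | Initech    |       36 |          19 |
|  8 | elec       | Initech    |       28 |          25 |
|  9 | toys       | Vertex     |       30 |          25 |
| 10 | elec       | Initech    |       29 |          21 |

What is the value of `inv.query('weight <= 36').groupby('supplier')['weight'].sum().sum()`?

filter rows where weight <= 36:
   category supplier  weight  lead_days
0      toys  Initech      35          2
1      toys   Vertex       8          5
2      elec  Initech      23         25
3      elec   Vertex      31          3
4      toys  Initech      15         13
6      elec  Initech      35         11
7      elec  Initech      36         19
8      elec  Initech      28         25
9      toys   Vertex      30         25
10     elec  Initech      29         21
group by supplier, sum of weight:
supplier
Initech    201
Vertex      69
Name: weight, dtype: int64

270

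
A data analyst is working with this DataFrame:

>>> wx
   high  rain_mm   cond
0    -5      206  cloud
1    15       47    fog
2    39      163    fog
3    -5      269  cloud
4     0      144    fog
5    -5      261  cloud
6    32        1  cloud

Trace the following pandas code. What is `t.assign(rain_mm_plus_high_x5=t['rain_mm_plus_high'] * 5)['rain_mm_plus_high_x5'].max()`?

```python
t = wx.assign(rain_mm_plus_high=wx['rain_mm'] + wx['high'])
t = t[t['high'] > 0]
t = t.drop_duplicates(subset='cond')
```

310

add column rain_mm_plus_high = wx['rain_mm'] + wx['high']:
   high  rain_mm   cond  rain_mm_plus_high
0    -5      206  cloud                201
1    15       47    fog                 62
2    39      163    fog                202
3    -5      269  cloud                264
4     0      144    fog                144
5    -5      261  cloud                256
6    32        1  cloud                 33
filter rows where high > 0:
   high  rain_mm   cond  rain_mm_plus_high
1    15       47    fog                 62
2    39      163    fog                202
6    32        1  cloud                 33
drop duplicate cond (keep=first):
   high  rain_mm   cond  rain_mm_plus_high
1    15       47    fog                 62
6    32        1  cloud                 33
add column rain_mm_plus_high_x5 = t['rain_mm_plus_high'] * 5:
   high  rain_mm   cond  rain_mm_plus_high  rain_mm_plus_high_x5
1    15       47    fog                 62                   310
6    32        1  cloud                 33                   165
Finally, max of column 'rain_mm_plus_high_x5' = 310.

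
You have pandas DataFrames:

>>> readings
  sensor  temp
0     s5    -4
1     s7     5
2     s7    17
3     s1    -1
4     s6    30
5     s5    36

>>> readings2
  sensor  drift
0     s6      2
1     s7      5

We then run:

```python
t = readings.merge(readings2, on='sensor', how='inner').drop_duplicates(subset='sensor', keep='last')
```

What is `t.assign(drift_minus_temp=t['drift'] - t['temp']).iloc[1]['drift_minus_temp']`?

-28

merge on 'sensor' (how='inner') → 3 rows:
  sensor  temp  drift
0     s7     5      5
1     s7    17      5
2     s6    30      2
drop duplicate sensor (keep=last):
  sensor  temp  drift
1     s7    17      5
2     s6    30      2
add column drift_minus_temp = t['drift'] - t['temp']:
  sensor  temp  drift  drift_minus_temp
1     s7    17      5               -12
2     s6    30      2               -28
value at position 1, column 'drift_minus_temp' → -28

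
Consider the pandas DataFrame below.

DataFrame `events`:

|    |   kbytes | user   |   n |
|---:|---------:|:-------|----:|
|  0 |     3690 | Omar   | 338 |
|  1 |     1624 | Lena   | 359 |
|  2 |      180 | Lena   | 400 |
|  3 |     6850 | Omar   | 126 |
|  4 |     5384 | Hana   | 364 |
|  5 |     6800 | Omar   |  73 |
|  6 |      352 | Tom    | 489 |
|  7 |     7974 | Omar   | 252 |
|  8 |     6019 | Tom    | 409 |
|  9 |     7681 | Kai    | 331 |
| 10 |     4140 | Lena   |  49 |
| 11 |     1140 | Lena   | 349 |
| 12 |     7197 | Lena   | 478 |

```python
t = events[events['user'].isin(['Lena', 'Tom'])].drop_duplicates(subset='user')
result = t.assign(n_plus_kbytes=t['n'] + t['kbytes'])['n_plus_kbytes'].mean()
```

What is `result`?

filter rows where user in ['Lena', 'Tom']:
    kbytes  user    n
1     1624  Lena  359
2      180  Lena  400
6      352   Tom  489
8     6019   Tom  409
10    4140  Lena   49
11    1140  Lena  349
12    7197  Lena  478
drop duplicate user (keep=first):
   kbytes  user    n
1    1624  Lena  359
6     352   Tom  489
add column n_plus_kbytes = t['n'] + t['kbytes']:
   kbytes  user    n  n_plus_kbytes
1    1624  Lena  359           1983
6     352   Tom  489            841

1412.0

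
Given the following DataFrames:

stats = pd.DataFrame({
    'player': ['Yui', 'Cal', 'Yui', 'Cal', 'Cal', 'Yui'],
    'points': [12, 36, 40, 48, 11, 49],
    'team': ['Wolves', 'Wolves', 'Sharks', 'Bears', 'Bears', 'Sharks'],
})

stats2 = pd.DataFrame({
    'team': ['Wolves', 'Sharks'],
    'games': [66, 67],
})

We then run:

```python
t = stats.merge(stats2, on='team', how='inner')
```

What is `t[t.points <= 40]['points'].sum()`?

88

merge on 'team' (how='inner') → 4 rows:
  player  points    team  games
0    Yui      12  Wolves     66
1    Cal      36  Wolves     66
2    Yui      40  Sharks     67
3    Yui      49  Sharks     67
filter rows where points <= 40:
  player  points    team  games
0    Yui      12  Wolves     66
1    Cal      36  Wolves     66
2    Yui      40  Sharks     67
Then the sum of column 'points': 88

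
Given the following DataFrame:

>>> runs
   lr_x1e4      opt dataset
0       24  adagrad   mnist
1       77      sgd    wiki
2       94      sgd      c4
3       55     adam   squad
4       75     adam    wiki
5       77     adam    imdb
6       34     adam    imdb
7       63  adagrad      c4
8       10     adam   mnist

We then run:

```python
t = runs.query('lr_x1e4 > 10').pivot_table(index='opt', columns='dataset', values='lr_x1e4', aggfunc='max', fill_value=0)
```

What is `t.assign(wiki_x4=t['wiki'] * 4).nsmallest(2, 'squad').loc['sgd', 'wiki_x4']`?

308

filter rows where lr_x1e4 > 10:
   lr_x1e4      opt dataset
0       24  adagrad   mnist
1       77      sgd    wiki
2       94      sgd      c4
3       55     adam   squad
4       75     adam    wiki
5       77     adam    imdb
6       34     adam    imdb
7       63  adagrad      c4
pivot: rows=opt, cols=dataset, max(lr_x1e4):
dataset  c4  imdb  mnist  squad  wiki
opt                                  
adagrad  63     0     24      0     0
adam      0    77      0     55    75
sgd      94     0      0      0    77
add column wiki_x4 = t['wiki'] * 4:
dataset  c4  imdb  mnist  squad  wiki  wiki_x4
opt                                           
adagrad  63     0     24      0     0        0
adam      0    77      0     55    75      300
sgd      94     0      0      0    77      308
take 2 rows with smallest squad:
dataset  c4  imdb  mnist  squad  wiki  wiki_x4
opt                                           
adagrad  63     0     24      0     0        0
sgd      94     0      0      0    77      308
So loc['sgd', 'wiki_x4'] = 308.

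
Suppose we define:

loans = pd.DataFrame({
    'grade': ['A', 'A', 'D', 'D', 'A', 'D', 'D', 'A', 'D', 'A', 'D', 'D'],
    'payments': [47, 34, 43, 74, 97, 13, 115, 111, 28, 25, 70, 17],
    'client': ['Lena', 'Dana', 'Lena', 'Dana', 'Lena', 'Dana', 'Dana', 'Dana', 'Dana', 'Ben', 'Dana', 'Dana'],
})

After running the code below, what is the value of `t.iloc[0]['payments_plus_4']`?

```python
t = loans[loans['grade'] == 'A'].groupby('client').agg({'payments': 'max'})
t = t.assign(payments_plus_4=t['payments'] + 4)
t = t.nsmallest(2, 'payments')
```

29

filter rows where grade == 'A':
  grade  payments client
0     A        47   Lena
1     A        34   Dana
4     A        97   Lena
7     A       111   Dana
9     A        25    Ben
group by client, max of payments:
        payments
client          
Ben           25
Dana         111
Lena          97
add column payments_plus_4 = t['payments'] + 4:
        payments  payments_plus_4
client                           
Ben           25               29
Dana         111              115
Lena          97              101
take 2 rows with smallest payments:
        payments  payments_plus_4
client                           
Ben           25               29
Lena          97              101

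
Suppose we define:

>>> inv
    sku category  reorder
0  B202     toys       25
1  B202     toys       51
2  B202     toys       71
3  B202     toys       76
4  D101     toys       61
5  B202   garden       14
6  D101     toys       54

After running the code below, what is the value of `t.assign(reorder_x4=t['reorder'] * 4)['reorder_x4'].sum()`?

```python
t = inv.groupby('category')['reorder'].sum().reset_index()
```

group by category, sum of reorder:
category
garden     14
toys      338
Name: reorder, dtype: int64
reset_index():
  category  reorder
0   garden       14
1     toys      338
add column reorder_x4 = t['reorder'] * 4:
  category  reorder  reorder_x4
0   garden       14          56
1     toys      338        1352
So sum() = 1408.

1408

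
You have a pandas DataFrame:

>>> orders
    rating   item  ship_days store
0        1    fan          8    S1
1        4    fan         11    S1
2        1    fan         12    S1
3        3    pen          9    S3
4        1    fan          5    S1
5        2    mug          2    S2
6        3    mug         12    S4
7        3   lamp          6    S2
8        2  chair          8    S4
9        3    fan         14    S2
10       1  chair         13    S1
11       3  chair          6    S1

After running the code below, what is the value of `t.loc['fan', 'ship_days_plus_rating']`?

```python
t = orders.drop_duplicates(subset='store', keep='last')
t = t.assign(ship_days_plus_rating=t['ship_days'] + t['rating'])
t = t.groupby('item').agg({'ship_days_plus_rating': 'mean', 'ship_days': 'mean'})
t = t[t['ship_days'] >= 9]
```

17.0

drop duplicate store (keep=last):
    rating   item  ship_days store
3        3    pen          9    S3
8        2  chair          8    S4
9        3    fan         14    S2
11       3  chair          6    S1
add column ship_days_plus_rating = t['ship_days'] + t['rating']:
    rating   item  ship_days store  ship_days_plus_rating
3        3    pen          9    S3                     12
8        2  chair          8    S4                     10
9        3    fan         14    S2                     17
11       3  chair          6    S1                      9
group by item: mean(ship_days_plus_rating), mean(ship_days):
       ship_days_plus_rating  ship_days
item                                   
chair                    9.5        7.0
fan                     17.0       14.0
pen                     12.0        9.0
filter rows where ship_days >= 9:
      ship_days_plus_rating  ship_days
item                                  
fan                    17.0       14.0
pen                    12.0        9.0
Hence 17.0.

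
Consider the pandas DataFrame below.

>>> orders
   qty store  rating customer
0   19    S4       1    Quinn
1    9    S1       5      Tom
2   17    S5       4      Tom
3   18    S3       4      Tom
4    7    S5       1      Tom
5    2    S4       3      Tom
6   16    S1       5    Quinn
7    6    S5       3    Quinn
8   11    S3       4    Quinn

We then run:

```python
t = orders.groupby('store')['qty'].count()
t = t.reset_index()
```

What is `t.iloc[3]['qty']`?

3

group by store, count of qty:
store
S1    2
S3    2
S4    2
S5    3
Name: qty, dtype: int64
reset_index():
  store  qty
0    S1    2
1    S3    2
2    S4    2
3    S5    3
Taking the value at position 3, column 'qty' gives 3.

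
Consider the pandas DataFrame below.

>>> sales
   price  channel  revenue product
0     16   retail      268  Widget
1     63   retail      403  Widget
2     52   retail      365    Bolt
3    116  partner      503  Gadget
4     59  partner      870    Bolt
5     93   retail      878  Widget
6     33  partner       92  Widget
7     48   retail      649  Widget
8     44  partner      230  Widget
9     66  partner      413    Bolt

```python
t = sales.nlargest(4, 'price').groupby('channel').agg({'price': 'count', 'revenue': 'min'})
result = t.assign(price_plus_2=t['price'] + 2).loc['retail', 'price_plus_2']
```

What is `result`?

take 4 rows with largest price:
   price  channel  revenue product
3    116  partner      503  Gadget
5     93   retail      878  Widget
9     66  partner      413    Bolt
1     63   retail      403  Widget
group by channel: count(price), min(revenue):
         price  revenue
channel                
partner      2      413
retail       2      403
add column price_plus_2 = t['price'] + 2:
         price  revenue  price_plus_2
channel                              
partner      2      413             4
retail       2      403             4

4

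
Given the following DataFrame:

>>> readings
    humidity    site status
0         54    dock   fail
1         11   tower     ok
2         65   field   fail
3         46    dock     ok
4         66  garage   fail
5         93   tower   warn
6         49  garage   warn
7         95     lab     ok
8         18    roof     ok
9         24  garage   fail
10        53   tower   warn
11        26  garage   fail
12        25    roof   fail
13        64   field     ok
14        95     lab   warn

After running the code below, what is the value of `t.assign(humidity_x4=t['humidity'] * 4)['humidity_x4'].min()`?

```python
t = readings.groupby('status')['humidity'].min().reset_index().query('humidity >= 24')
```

group by status, min of humidity:
status
fail    24
ok      11
warn    49
Name: humidity, dtype: int64
reset_index():
  status  humidity
0   fail        24
1     ok        11
2   warn        49
filter rows where humidity >= 24:
  status  humidity
0   fail        24
2   warn        49
add column humidity_x4 = t['humidity'] * 4:
  status  humidity  humidity_x4
0   fail        24           96
2   warn        49          196
The min of column 'humidity_x4' is 96.

96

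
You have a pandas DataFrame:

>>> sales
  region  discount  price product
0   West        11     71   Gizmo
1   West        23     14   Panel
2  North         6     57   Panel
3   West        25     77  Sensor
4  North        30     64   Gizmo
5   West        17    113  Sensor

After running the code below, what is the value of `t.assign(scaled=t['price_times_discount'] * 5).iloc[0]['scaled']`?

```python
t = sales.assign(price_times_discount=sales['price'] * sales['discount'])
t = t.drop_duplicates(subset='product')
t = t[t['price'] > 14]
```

3905

add column price_times_discount = sales['price'] * sales['discount']:
  region  discount  price product  price_times_discount
0   West        11     71   Gizmo                   781
1   West        23     14   Panel                   322
2  North         6     57   Panel                   342
3   West        25     77  Sensor                  1925
4  North        30     64   Gizmo                  1920
5   West        17    113  Sensor                  1921
drop duplicate product (keep=first):
  region  discount  price product  price_times_discount
0   West        11     71   Gizmo                   781
1   West        23     14   Panel                   322
3   West        25     77  Sensor                  1925
filter rows where price > 14:
  region  discount  price product  price_times_discount
0   West        11     71   Gizmo                   781
3   West        25     77  Sensor                  1925
add column scaled = t['price_times_discount'] * 5:
  region  discount  price product  price_times_discount  scaled
0   West        11     71   Gizmo                   781    3905
3   West        25     77  Sensor                  1925    9625
value at position 0, column 'scaled' → 3905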